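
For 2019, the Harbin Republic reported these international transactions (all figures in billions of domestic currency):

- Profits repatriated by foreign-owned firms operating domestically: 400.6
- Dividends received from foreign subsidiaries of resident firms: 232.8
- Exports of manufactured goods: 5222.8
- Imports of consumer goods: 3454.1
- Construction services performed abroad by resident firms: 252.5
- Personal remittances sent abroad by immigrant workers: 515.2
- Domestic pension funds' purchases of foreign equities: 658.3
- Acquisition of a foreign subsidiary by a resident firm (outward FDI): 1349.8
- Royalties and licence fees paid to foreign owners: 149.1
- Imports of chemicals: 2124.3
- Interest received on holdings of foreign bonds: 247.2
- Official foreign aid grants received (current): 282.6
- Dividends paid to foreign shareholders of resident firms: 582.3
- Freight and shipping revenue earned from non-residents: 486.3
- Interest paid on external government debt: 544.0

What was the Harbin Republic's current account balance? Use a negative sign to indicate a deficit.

-1045.4

Goods: -2124.3 - 3454.1 + 5222.8 = -355.6
Services: 486.3 + 252.5 - 149.1 = 589.7
Primary income: 247.2 + 232.8 - 582.3 - 544.0 - 400.6 = -1046.9
Secondary income: 282.6 - 515.2 = -232.6
Current account = (-355.6) + 589.7 + (-1046.9) + (-232.6) = -1045.4
(Excluded from the current account — financial account: domestic pension funds' purchases of foreign equities 658.3, acquisition of a foreign subsidiary by a resident firm (outward FDI) 1349.8.)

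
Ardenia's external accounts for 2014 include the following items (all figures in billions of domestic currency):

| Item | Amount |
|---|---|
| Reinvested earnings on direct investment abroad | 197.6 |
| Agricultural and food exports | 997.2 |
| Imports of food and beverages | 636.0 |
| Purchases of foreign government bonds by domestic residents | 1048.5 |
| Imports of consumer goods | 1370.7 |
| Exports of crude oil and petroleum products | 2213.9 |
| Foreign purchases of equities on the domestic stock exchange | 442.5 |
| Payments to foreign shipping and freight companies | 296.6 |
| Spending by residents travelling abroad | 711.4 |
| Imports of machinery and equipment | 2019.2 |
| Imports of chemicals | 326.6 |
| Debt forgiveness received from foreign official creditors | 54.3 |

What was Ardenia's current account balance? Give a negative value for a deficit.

-1951.8

Goods: 997.2 - 2019.2 - 636.0 - 326.6 + 2213.9 - 1370.7 = -1141.4
Services: -711.4 - 296.6 = -1008.0
Primary income: 197.6
Current account = (-1141.4) + (-1008.0) + 197.6 = -1951.8
(Excluded from the current account — financial account: purchases of foreign government bonds by domestic residents 1048.5, foreign purchases of equities on the domestic stock exchange 442.5; capital account: debt forgiveness received from foreign official creditors 54.3.)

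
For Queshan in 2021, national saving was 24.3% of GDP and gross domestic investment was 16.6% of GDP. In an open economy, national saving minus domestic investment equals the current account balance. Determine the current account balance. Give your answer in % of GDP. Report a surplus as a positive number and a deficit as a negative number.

CA = S - I = 24.3 - 16.6 = 7.7

7.7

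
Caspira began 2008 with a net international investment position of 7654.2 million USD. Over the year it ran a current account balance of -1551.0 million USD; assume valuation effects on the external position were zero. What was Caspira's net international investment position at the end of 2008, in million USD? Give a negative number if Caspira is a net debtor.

6103.2

With no valuation effects, change in NIIP = current account = -1551.0
End-of-year NIIP = 7654.2 + (-1551.0) = 6103.2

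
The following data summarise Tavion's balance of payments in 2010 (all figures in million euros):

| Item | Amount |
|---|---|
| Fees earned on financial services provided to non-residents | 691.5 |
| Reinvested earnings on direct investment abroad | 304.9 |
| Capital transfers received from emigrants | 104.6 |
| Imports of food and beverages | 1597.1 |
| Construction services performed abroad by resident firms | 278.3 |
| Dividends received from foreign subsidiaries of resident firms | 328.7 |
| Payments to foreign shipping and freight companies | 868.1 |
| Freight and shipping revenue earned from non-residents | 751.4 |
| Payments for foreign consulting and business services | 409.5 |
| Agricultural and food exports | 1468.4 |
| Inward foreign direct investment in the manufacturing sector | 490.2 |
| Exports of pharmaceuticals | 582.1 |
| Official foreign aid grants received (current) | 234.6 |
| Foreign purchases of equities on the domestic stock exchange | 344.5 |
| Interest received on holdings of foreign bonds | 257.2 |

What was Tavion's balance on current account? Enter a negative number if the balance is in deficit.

2022.4

Goods: 582.1 - 1597.1 + 1468.4 = 453.4
Services: -868.1 + 691.5 - 409.5 + 751.4 + 278.3 = 443.6
Primary income: 328.7 + 257.2 + 304.9 = 890.8
Secondary income: 234.6
Current account = 453.4 + 443.6 + 890.8 + 234.6 = 2022.4
(Excluded from the current account — capital account: capital transfers received from emigrants 104.6; financial account: inward foreign direct investment in the manufacturing sector 490.2, foreign purchases of equities on the domestic stock exchange 344.5.)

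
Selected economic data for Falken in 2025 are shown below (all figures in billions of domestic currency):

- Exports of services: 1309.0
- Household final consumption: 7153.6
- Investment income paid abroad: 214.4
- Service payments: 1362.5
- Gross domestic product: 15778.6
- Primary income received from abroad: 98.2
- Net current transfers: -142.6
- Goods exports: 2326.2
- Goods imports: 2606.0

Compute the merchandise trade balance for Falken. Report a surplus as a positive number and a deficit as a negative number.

-279.8

Goods balance = 2326.2 - 2606.0 = -279.8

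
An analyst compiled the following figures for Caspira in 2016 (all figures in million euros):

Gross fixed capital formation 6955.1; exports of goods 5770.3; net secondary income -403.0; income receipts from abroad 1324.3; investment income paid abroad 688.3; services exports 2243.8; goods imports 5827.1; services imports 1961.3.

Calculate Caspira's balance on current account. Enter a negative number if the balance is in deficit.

Goods balance = 5770.3 - 5827.1 = -56.8
Services balance = 2243.8 - 1961.3 = 282.5
Trade balance (goods + services) = -56.8 + 282.5 = 225.7
Net primary income = 1324.3 - 688.3 = 636.0
Net secondary income = -403.0
Current account = 225.7 + 636.0 + (-403.0) = 458.7

458.7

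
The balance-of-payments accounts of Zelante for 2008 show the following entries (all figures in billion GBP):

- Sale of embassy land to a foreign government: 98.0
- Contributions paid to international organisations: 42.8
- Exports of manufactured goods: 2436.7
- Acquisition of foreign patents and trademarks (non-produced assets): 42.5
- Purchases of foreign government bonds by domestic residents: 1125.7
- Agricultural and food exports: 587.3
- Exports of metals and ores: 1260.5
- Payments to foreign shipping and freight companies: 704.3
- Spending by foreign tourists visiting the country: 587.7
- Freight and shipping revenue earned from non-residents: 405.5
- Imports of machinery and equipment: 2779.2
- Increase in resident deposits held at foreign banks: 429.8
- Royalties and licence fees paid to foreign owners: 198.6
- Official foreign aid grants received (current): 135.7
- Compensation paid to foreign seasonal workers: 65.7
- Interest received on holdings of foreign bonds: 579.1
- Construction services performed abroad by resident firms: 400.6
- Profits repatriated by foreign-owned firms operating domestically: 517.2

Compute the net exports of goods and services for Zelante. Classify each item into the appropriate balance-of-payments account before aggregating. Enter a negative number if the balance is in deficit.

Goods: 2436.7 + 587.3 + 1260.5 - 2779.2 = 1505.3
Services: -704.3 + 587.7 - 198.6 + 400.6 + 405.5 = 490.9
Trade balance = 1505.3 + 490.9 = 1996.2
(Excluded from the trade balance — capital account: sale of embassy land to a foreign government 98.0, acquisition of foreign patents and trademarks (non-produced assets) 42.5; secondary income: contributions paid to international organisations 42.8, official foreign aid grants received (current) 135.7; financial account: purchases of foreign government bonds by domestic residents 1125.7, increase in resident deposits held at foreign banks 429.8; primary income: compensation paid to foreign seasonal workers 65.7, interest received on holdings of foreign bonds 579.1, profits repatriated by foreign-owned firms operating domestically 517.2.)

1996.2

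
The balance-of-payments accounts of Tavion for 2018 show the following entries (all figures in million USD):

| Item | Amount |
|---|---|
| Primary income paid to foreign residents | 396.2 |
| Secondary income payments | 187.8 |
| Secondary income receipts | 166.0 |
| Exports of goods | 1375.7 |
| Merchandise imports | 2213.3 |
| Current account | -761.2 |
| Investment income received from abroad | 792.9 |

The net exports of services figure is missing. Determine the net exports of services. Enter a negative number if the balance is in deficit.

Current account = goods balance + services balance + net primary income + net secondary income
Sum of the known components = -462.7
Net exports of services = CA - (known components) = -761.2 - (-462.7) = -298.5

-298.5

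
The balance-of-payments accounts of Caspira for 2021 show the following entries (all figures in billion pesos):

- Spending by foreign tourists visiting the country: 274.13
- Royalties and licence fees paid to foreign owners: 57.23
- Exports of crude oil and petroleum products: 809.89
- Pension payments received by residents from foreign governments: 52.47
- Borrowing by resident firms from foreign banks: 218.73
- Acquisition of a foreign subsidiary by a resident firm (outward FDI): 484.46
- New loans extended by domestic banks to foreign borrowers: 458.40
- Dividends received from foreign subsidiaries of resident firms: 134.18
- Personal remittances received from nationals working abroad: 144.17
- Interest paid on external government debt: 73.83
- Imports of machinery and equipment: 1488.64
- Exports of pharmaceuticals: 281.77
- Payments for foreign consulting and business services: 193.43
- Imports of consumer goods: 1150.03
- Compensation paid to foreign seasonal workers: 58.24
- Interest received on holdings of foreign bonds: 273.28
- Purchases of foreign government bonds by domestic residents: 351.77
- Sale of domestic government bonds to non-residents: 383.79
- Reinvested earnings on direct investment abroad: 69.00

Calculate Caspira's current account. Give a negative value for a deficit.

-982.51

Goods: 281.77 - 1488.64 + 809.89 - 1150.03 = -1547.01
Services: -57.23 + 274.13 - 193.43 = 23.47
Primary income: -58.24 + 134.18 + 69.00 - 73.83 + 273.28 = 344.39
Secondary income: 52.47 + 144.17 = 196.64
Current account = (-1547.01) + 23.47 + 344.39 + 196.64 = -982.51
(Excluded from the current account — financial account: borrowing by resident firms from foreign banks 218.73, acquisition of a foreign subsidiary by a resident firm (outward FDI) 484.46, new loans extended by domestic banks to foreign borrowers 458.40, purchases of foreign government bonds by domestic residents 351.77, sale of domestic government bonds to non-residents 383.79.)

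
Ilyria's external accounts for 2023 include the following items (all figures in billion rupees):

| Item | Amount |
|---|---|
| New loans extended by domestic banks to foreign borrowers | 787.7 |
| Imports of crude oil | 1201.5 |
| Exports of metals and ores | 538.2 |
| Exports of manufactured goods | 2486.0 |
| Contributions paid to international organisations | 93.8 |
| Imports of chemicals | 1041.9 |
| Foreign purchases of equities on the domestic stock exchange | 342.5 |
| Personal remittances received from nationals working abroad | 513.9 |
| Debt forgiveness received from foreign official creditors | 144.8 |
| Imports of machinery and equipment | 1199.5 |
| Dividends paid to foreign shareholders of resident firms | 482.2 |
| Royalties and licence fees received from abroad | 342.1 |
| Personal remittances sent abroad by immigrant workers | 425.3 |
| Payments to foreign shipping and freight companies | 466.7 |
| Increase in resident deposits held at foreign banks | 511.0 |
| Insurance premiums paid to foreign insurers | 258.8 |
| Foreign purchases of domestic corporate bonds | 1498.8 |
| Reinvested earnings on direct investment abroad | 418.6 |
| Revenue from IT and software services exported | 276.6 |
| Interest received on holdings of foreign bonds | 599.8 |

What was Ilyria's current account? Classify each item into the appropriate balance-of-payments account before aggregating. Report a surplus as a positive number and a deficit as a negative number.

5.5

Goods: -1041.9 + 2486.0 + 538.2 - 1199.5 - 1201.5 = -418.7
Services: 276.6 - 466.7 - 258.8 + 342.1 = -106.8
Primary income: -482.2 + 418.6 + 599.8 = 536.2
Secondary income: -425.3 - 93.8 + 513.9 = -5.2
Current account = (-418.7) + (-106.8) + 536.2 + (-5.2) = 5.5
(Excluded from the current account — financial account: new loans extended by domestic banks to foreign borrowers 787.7, foreign purchases of equities on the domestic stock exchange 342.5, increase in resident deposits held at foreign banks 511.0, foreign purchases of domestic corporate bonds 1498.8; capital account: debt forgiveness received from foreign official creditors 144.8.)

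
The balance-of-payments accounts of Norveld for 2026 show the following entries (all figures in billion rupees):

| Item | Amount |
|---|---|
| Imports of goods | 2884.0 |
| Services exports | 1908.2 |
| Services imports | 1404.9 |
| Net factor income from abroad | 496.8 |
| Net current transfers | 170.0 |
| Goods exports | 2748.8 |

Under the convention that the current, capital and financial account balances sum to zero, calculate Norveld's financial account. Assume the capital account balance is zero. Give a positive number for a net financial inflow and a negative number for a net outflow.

-1034.9

Goods balance = 2748.8 - 2884.0 = -135.2
Services balance = 1908.2 - 1404.9 = 503.3
Trade balance (goods + services) = -135.2 + 503.3 = 368.1
Net primary income = 496.8
Net secondary income = 170.0
Current account = 368.1 + 496.8 + 170.0 = 1034.9
Financial account = -(1034.9) = -1034.9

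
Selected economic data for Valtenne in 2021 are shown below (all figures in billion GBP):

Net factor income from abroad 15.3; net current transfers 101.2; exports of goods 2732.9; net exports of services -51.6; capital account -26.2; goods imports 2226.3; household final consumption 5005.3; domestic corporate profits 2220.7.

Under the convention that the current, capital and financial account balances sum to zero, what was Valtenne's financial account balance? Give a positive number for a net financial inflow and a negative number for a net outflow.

Goods balance = 2732.9 - 2226.3 = 506.6
Services balance = -51.6
Trade balance (goods + services) = 506.6 + (-51.6) = 455.0
Net primary income = 15.3
Net secondary income = 101.2
Current account = 455.0 + 15.3 + 101.2 = 571.5
Financial account = -(571.5 + (-26.2)) = -545.3

-545.3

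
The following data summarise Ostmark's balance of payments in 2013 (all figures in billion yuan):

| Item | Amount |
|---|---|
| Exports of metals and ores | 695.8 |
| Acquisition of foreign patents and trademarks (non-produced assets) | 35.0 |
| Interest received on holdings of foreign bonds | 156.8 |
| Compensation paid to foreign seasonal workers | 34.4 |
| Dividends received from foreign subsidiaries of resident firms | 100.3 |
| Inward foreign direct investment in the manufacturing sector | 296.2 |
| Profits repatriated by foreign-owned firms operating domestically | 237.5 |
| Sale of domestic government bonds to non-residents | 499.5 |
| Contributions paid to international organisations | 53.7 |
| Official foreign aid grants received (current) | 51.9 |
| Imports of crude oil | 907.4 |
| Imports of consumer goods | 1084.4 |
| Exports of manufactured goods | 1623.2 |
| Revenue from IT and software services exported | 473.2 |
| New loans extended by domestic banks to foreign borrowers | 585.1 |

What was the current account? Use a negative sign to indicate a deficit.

Goods: 1623.2 - 907.4 - 1084.4 + 695.8 = 327.2
Services: 473.2
Primary income: 100.3 + 156.8 - 34.4 - 237.5 = -14.8
Secondary income: 51.9 - 53.7 = -1.8
Current account = 327.2 + 473.2 + (-14.8) + (-1.8) = 783.8
(Excluded from the current account — capital account: acquisition of foreign patents and trademarks (non-produced assets) 35.0; financial account: inward foreign direct investment in the manufacturing sector 296.2, sale of domestic government bonds to non-residents 499.5, new loans extended by domestic banks to foreign borrowers 585.1.)

783.8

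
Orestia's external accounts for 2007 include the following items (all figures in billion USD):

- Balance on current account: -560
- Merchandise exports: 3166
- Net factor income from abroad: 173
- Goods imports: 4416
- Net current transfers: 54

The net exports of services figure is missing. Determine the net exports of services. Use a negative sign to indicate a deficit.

463

Current account = goods balance + services balance + net primary income + net secondary income
Sum of the known components = -1023
Net exports of services = CA - (known components) = -560 - (-1023) = 463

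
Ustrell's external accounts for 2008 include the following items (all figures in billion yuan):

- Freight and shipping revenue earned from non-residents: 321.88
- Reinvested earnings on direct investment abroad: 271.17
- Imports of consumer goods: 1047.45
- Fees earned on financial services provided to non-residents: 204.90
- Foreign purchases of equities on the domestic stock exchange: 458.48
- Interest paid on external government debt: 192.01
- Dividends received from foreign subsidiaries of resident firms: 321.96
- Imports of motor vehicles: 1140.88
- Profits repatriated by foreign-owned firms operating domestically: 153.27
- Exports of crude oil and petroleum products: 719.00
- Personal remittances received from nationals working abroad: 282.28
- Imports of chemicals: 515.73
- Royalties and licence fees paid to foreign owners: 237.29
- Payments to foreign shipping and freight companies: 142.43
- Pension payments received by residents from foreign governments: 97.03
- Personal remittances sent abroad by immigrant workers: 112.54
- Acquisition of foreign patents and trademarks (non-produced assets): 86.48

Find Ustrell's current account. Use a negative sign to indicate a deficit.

Goods: -1047.45 + 719.00 - 515.73 - 1140.88 = -1985.06
Services: 204.90 - 237.29 - 142.43 + 321.88 = 147.06
Primary income: 321.96 + 271.17 - 153.27 - 192.01 = 247.85
Secondary income: 97.03 - 112.54 + 282.28 = 266.77
Current account = (-1985.06) + 147.06 + 247.85 + 266.77 = -1323.38
(Excluded from the current account — financial account: foreign purchases of equities on the domestic stock exchange 458.48; capital account: acquisition of foreign patents and trademarks (non-produced assets) 86.48.)

-1323.38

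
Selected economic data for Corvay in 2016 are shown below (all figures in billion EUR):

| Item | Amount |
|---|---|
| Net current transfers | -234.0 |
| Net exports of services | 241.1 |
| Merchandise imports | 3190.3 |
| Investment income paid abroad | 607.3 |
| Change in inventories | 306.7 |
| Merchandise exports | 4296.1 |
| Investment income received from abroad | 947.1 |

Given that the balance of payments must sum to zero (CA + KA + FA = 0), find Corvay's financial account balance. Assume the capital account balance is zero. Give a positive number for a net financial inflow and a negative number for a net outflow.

-1452.7

Goods balance = 4296.1 - 3190.3 = 1105.8
Services balance = 241.1
Trade balance (goods + services) = 1105.8 + 241.1 = 1346.9
Net primary income = 947.1 - 607.3 = 339.8
Net secondary income = -234.0
Current account = 1346.9 + 339.8 + (-234.0) = 1452.7
Financial account = -(1452.7) = -1452.7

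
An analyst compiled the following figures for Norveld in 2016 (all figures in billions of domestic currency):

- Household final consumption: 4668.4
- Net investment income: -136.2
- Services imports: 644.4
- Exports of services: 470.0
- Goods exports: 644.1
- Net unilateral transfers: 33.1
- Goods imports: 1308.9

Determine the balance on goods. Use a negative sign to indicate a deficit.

-664.8

Goods balance = 644.1 - 1308.9 = -664.8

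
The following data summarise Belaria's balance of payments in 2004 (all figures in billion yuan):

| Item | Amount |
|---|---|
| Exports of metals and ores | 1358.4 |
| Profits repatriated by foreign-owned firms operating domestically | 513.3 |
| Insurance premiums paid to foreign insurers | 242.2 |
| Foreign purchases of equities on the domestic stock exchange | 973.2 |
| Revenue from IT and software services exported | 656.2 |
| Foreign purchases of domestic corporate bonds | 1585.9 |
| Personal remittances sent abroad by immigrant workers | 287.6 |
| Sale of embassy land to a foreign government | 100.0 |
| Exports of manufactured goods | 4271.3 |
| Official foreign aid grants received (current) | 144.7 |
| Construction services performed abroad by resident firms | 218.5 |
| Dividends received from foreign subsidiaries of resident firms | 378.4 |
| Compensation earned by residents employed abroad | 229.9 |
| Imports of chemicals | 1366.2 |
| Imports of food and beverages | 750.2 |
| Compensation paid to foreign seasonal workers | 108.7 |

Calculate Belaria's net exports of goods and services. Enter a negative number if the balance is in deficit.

4145.8

Goods: -750.2 + 4271.3 + 1358.4 - 1366.2 = 3513.3
Services: 656.2 + 218.5 - 242.2 = 632.5
Trade balance = 3513.3 + 632.5 = 4145.8
(Excluded from the trade balance — primary income: profits repatriated by foreign-owned firms operating domestically 513.3, dividends received from foreign subsidiaries of resident firms 378.4, compensation earned by residents employed abroad 229.9, compensation paid to foreign seasonal workers 108.7; financial account: foreign purchases of equities on the domestic stock exchange 973.2, foreign purchases of domestic corporate bonds 1585.9; secondary income: personal remittances sent abroad by immigrant workers 287.6, official foreign aid grants received (current) 144.7; capital account: sale of embassy land to a foreign government 100.0.)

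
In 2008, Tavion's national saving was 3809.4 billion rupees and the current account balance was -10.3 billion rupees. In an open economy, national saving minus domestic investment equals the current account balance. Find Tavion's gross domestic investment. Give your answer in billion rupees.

3819.7

S - I = CA (net lending to the rest of the world).
I = S - CA = 3809.4 - (-10.3) = 3819.7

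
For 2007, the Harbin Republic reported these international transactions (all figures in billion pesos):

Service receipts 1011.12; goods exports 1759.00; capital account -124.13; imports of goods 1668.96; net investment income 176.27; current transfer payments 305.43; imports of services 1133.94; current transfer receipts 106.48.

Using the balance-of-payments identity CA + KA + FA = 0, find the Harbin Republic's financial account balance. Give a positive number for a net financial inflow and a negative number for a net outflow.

179.59

Goods balance = 1759.00 - 1668.96 = 90.04
Services balance = 1011.12 - 1133.94 = -122.82
Trade balance (goods + services) = 90.04 + (-122.82) = -32.78
Net primary income = 176.27
Net secondary income = 106.48 - 305.43 = -198.95
Current account = -32.78 + 176.27 + (-198.95) = -55.46
Financial account = -(-55.46 + (-124.13)) = 179.59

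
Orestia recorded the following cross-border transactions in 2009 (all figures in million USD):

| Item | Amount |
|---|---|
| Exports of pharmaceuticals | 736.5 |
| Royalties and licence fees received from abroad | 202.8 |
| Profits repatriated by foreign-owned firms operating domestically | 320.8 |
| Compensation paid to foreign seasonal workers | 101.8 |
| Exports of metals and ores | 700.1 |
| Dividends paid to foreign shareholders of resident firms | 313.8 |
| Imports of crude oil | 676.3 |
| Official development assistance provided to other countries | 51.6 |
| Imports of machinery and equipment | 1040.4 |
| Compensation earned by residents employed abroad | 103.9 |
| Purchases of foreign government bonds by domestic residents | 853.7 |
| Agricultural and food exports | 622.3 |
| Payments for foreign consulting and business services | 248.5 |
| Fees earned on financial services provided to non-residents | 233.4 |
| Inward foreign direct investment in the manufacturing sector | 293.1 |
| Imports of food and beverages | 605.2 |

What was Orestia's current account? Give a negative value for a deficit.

Goods: -676.3 - 1040.4 + 700.1 - 605.2 + 622.3 + 736.5 = -263.0
Services: 202.8 - 248.5 + 233.4 = 187.7
Primary income: -320.8 + 103.9 - 313.8 - 101.8 = -632.5
Secondary income: -51.6
Current account = (-263.0) + 187.7 + (-632.5) + (-51.6) = -759.4
(Excluded from the current account — financial account: purchases of foreign government bonds by domestic residents 853.7, inward foreign direct investment in the manufacturing sector 293.1.)

-759.4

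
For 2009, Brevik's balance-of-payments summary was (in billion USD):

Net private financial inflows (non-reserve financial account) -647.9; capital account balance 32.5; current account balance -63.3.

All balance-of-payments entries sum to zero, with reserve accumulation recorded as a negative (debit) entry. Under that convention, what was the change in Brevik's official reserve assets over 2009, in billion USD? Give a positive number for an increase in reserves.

-678.7

Official reserve transactions balance = -((-63.3) + 32.5 + (-647.9)) = 678.7
An accumulation of reserves is recorded as a debit (negative entry), so the change in the stock of reserves is the negative of that balance.
Change in official reserves = -(678.7) = -678.7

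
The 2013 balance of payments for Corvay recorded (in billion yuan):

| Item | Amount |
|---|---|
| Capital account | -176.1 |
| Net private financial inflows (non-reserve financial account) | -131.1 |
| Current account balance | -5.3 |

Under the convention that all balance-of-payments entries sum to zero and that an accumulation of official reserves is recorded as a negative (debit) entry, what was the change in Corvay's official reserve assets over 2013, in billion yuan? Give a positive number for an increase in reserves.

Official reserve transactions balance = -((-5.3) + (-176.1) + (-131.1)) = 312.5
An accumulation of reserves is recorded as a debit (negative entry), so the change in the stock of reserves is the negative of that balance.
Change in official reserves = -(312.5) = -312.5

-312.5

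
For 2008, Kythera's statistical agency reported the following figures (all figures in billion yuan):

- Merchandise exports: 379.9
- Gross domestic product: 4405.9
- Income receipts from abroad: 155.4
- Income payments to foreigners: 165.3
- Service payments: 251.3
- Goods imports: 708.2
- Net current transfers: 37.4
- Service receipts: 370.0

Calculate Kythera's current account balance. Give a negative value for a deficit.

Goods balance = 379.9 - 708.2 = -328.3
Services balance = 370.0 - 251.3 = 118.7
Trade balance (goods + services) = -328.3 + 118.7 = -209.6
Net primary income = 155.4 - 165.3 = -9.9
Net secondary income = 37.4
Current account = -209.6 + (-9.9) + 37.4 = -182.1

-182.1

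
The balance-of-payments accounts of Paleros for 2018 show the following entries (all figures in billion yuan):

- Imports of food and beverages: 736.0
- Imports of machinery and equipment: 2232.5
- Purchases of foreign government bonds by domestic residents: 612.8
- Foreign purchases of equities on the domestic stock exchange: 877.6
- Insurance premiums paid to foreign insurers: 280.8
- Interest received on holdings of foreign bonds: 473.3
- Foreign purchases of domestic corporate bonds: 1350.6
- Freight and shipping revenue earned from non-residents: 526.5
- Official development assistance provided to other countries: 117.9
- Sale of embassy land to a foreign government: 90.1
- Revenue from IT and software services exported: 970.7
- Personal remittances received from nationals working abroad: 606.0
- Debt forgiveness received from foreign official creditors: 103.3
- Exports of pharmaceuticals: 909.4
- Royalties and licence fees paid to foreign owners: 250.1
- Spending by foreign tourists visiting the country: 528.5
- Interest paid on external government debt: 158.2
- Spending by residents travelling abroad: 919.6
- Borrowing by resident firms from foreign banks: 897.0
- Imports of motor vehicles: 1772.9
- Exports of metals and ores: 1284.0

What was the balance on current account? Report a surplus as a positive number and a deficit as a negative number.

-1169.6

Goods: -1772.9 - 736.0 + 909.4 - 2232.5 + 1284.0 = -2548.0
Services: 528.5 - 280.8 - 919.6 - 250.1 + 526.5 + 970.7 = 575.2
Primary income: -158.2 + 473.3 = 315.1
Secondary income: -117.9 + 606.0 = 488.1
Current account = (-2548.0) + 575.2 + 315.1 + 488.1 = -1169.6
(Excluded from the current account — financial account: purchases of foreign government bonds by domestic residents 612.8, foreign purchases of equities on the domestic stock exchange 877.6, foreign purchases of domestic corporate bonds 1350.6, borrowing by resident firms from foreign banks 897.0; capital account: sale of embassy land to a foreign government 90.1, debt forgiveness received from foreign official creditors 103.3.)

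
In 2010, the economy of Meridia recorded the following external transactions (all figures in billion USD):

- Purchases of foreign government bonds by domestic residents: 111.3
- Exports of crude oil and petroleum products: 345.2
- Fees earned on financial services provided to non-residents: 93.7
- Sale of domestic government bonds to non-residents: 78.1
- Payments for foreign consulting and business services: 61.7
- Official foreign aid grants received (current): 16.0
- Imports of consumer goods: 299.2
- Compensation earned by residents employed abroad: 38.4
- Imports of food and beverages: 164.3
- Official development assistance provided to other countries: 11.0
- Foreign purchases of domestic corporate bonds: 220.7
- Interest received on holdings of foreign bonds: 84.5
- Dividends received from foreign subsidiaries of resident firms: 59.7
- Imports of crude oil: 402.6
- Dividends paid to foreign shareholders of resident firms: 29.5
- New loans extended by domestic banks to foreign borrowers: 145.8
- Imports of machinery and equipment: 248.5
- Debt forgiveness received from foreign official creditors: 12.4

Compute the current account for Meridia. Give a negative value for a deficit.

-579.3

Goods: -248.5 - 164.3 - 299.2 - 402.6 + 345.2 = -769.4
Services: -61.7 + 93.7 = 32.0
Primary income: 84.5 - 29.5 + 38.4 + 59.7 = 153.1
Secondary income: 16.0 - 11.0 = 5.0
Current account = (-769.4) + 32.0 + 153.1 + 5.0 = -579.3
(Excluded from the current account — financial account: purchases of foreign government bonds by domestic residents 111.3, sale of domestic government bonds to non-residents 78.1, foreign purchases of domestic corporate bonds 220.7, new loans extended by domestic banks to foreign borrowers 145.8; capital account: debt forgiveness received from foreign official creditors 12.4.)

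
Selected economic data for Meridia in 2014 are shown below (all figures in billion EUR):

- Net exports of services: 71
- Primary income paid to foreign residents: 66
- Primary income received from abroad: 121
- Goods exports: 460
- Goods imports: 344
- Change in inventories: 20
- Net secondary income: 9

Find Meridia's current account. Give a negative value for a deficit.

Goods balance = 460 - 344 = 116
Services balance = 71
Trade balance (goods + services) = 116 + 71 = 187
Net primary income = 121 - 66 = 55
Net secondary income = 9
Current account = 187 + 55 + 9 = 251

251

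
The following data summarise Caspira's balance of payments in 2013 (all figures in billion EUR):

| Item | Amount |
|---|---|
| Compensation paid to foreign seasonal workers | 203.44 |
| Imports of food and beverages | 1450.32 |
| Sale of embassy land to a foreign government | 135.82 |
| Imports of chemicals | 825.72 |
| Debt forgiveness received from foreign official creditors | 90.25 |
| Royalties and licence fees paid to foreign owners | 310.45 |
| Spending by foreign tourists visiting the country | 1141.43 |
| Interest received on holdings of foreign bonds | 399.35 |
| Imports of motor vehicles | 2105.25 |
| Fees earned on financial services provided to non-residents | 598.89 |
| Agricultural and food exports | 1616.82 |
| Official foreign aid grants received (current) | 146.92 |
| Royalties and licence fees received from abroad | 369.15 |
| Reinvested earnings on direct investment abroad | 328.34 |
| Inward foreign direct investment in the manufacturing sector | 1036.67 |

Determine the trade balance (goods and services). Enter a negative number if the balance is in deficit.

Goods: -1450.32 - 2105.25 - 825.72 + 1616.82 = -2764.47
Services: -310.45 + 598.89 + 369.15 + 1141.43 = 1799.02
Trade balance = -2764.47 + 1799.02 = -965.45
(Excluded from the trade balance — primary income: compensation paid to foreign seasonal workers 203.44, interest received on holdings of foreign bonds 399.35, reinvested earnings on direct investment abroad 328.34; capital account: sale of embassy land to a foreign government 135.82, debt forgiveness received from foreign official creditors 90.25; secondary income: official foreign aid grants received (current) 146.92; financial account: inward foreign direct investment in the manufacturing sector 1036.67.)

-965.45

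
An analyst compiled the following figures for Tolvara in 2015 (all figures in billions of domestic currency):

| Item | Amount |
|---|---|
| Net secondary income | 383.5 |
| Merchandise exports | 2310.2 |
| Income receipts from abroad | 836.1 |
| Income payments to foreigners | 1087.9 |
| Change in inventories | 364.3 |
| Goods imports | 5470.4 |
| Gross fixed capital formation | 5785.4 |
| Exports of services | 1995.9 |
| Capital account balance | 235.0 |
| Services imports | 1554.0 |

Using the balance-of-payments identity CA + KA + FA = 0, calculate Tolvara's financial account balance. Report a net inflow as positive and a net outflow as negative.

2351.6

Goods balance = 2310.2 - 5470.4 = -3160.2
Services balance = 1995.9 - 1554.0 = 441.9
Trade balance (goods + services) = -3160.2 + 441.9 = -2718.3
Net primary income = 836.1 - 1087.9 = -251.8
Net secondary income = 383.5
Current account = -2718.3 + (-251.8) + 383.5 = -2586.6
Financial account = -(-2586.6 + 235.0) = 2351.6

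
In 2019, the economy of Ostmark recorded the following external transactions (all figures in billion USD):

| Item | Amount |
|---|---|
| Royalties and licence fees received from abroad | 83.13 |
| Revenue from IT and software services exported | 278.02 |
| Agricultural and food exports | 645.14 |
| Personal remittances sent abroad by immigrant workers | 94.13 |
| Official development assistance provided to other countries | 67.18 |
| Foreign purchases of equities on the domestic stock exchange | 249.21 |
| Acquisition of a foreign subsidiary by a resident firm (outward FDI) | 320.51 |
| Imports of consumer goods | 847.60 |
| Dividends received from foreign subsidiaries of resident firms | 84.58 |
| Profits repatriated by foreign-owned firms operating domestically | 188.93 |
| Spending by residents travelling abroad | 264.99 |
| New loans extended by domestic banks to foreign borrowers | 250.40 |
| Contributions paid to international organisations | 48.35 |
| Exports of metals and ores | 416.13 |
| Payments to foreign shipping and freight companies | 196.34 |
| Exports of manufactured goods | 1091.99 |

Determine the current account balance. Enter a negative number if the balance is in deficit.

891.47

Goods: 645.14 - 847.60 + 1091.99 + 416.13 = 1305.66
Services: 83.13 - 196.34 - 264.99 + 278.02 = -100.18
Primary income: 84.58 - 188.93 = -104.35
Secondary income: -94.13 - 67.18 - 48.35 = -209.66
Current account = 1305.66 + (-100.18) + (-104.35) + (-209.66) = 891.47
(Excluded from the current account — financial account: foreign purchases of equities on the domestic stock exchange 249.21, acquisition of a foreign subsidiary by a resident firm (outward FDI) 320.51, new loans extended by domestic banks to foreign borrowers 250.40.)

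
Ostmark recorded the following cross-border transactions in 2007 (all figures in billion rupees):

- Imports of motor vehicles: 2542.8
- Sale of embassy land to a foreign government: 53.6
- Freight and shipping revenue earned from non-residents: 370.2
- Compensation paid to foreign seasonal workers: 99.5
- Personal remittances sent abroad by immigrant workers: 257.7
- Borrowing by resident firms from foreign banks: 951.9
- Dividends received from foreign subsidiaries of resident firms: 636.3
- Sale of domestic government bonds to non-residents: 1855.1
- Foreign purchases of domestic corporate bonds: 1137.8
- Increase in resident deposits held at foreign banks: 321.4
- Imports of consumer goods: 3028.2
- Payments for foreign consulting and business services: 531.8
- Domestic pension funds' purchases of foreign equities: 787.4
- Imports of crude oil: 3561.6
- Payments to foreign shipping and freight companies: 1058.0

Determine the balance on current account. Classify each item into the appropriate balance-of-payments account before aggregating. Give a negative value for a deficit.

-10073.1

Goods: -3028.2 - 3561.6 - 2542.8 = -9132.6
Services: -1058.0 - 531.8 + 370.2 = -1219.6
Primary income: 636.3 - 99.5 = 536.8
Secondary income: -257.7
Current account = (-9132.6) + (-1219.6) + 536.8 + (-257.7) = -10073.1
(Excluded from the current account — capital account: sale of embassy land to a foreign government 53.6; financial account: borrowing by resident firms from foreign banks 951.9, sale of domestic government bonds to non-residents 1855.1, foreign purchases of domestic corporate bonds 1137.8, increase in resident deposits held at foreign banks 321.4, domestic pension funds' purchases of foreign equities 787.4.)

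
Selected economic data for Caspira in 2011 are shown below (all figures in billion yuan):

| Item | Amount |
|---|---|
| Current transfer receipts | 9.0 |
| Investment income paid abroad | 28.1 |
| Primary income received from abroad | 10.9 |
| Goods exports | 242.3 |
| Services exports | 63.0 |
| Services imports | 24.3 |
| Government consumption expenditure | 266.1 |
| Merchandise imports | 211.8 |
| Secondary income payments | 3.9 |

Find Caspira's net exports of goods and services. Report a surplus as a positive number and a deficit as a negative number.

Goods balance = 242.3 - 211.8 = 30.5
Services balance = 63.0 - 24.3 = 38.7
Trade balance (goods + services) = 30.5 + 38.7 = 69.2

69.2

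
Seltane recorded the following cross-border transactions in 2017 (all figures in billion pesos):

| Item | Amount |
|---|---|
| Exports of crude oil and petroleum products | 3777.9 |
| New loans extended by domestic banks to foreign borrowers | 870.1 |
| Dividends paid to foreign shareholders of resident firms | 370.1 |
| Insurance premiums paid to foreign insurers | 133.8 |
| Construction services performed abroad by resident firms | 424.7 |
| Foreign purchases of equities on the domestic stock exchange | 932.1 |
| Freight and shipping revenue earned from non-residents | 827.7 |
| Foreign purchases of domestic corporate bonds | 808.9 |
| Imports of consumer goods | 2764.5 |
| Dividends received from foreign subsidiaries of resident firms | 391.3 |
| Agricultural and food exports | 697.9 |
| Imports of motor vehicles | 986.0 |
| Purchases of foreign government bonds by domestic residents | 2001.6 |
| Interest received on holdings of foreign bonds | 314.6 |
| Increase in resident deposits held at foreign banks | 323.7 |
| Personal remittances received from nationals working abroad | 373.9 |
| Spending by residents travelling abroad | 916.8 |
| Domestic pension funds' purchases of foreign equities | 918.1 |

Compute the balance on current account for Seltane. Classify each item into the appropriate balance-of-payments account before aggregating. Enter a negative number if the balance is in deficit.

1636.8

Goods: 697.9 + 3777.9 - 2764.5 - 986.0 = 725.3
Services: 424.7 - 916.8 + 827.7 - 133.8 = 201.8
Primary income: -370.1 + 314.6 + 391.3 = 335.8
Secondary income: 373.9
Current account = 725.3 + 201.8 + 335.8 + 373.9 = 1636.8
(Excluded from the current account — financial account: new loans extended by domestic banks to foreign borrowers 870.1, foreign purchases of equities on the domestic stock exchange 932.1, foreign purchases of domestic corporate bonds 808.9, purchases of foreign government bonds by domestic residents 2001.6, increase in resident deposits held at foreign banks 323.7, domestic pension funds' purchases of foreign equities 918.1.)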